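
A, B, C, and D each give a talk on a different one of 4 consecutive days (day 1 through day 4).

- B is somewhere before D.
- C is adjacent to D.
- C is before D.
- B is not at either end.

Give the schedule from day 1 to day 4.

A, B, C, D

From clue 1: B is in {1,2,3}.
From clues 1–2: B is in {1,2}.
From clues 1–4: A → day 1, B → day 2, C → day 3, D → day 4.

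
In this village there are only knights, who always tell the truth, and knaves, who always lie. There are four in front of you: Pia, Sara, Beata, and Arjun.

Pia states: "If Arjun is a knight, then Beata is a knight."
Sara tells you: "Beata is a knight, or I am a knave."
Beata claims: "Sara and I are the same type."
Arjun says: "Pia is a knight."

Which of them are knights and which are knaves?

Consider Pia. Suppose Pia is a knave.
Then no assignment of the remaining roles makes every statement match its speaker's type — contradiction.
So Pia is a knight.
With that fixed, Arjun's statement is true, so Arjun is a knight.
Consider Sara. Suppose Sara is a knave.
Then Sara's own statement would have to be false, but it can't be — contradiction.
So Sara is a knight.
Consider Beata. Suppose Beata is a knave.
Then Pia's statement comes out false, contradicting Pia being a knight.
So Beata is a knight.

Pia: knight, Sara: knight, Beata: knight, Arjun: knight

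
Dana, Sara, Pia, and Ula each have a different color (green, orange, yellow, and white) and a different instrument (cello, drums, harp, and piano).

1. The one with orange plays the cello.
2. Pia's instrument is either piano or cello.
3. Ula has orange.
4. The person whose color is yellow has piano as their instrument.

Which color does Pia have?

With clues 1–3, orange is impossible for Pia's color.
With clues 1–4, green and white are impossible for Pia's color.
That leaves yellow.

yellow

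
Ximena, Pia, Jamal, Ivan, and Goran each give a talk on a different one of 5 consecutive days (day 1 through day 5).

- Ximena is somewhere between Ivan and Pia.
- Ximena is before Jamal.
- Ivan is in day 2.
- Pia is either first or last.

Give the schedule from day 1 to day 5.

Goran, Ivan, Ximena, Jamal, Pia

From clue 1: Ximena is in {2,3,4}.
From clues 1–2: Ximena is in {2,3}.
From clues 1–3: Goran → day 1, Ivan → day 2, Ximena → day 3.
From clues 1–4: Jamal → day 4, Pia → day 5.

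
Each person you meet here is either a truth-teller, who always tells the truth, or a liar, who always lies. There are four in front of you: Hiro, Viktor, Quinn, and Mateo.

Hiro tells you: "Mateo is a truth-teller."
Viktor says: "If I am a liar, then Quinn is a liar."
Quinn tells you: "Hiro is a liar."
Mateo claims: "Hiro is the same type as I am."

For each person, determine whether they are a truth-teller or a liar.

Hiro: truth-teller, Viktor: truth-teller, Quinn: liar, Mateo: truth-teller

Consider Hiro. Suppose Hiro is a liar.
Then whichever role Mateo has, Mateo's statement has the wrong truth value — contradiction.
So Hiro is a truth-teller.
With that fixed, Quinn's statement is false, so Quinn is a liar.
With that fixed, Viktor's statement is true, so Viktor is a truth-teller.
Consider Mateo. Suppose Mateo is a liar.
Then Hiro's statement comes out false, contradicting Hiro being a truth-teller.
So Mateo is a truth-teller.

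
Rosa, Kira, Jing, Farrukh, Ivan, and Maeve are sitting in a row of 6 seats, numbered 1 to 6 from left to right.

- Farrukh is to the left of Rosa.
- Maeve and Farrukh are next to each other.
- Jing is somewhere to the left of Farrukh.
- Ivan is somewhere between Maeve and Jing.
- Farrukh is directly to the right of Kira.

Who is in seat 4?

With clues 1–3, Jing is ruled out for seat 4.
With clues 1–4, Ivan, Kira, and Rosa are ruled out for seat 4.
With clues 1–5, Maeve is ruled out for seat 4.
So seat 4 is Farrukh.

Farrukh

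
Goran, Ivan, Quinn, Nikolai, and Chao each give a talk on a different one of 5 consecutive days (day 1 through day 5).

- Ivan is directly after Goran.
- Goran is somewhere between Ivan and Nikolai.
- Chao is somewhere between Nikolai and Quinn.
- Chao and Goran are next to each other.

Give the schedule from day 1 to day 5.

Nikolai, Chao, Goran, Ivan, Quinn

From clue 1: Goran is in {1,2,3,4}.
From clues 1–2: Goran is in {2,3,4}.
From clues 1–3: Nikolai is in {1,3}.
From clues 1–4: Nikolai → day 1, Chao → day 2, Goran → day 3, Ivan → day 4, Quinn → day 5.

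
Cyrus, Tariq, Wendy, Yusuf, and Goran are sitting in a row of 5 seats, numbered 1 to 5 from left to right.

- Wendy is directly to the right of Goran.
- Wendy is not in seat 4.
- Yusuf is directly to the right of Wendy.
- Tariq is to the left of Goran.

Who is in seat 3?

With clues 1–2, Goran is ruled out for seat 3.
With clues 1–3, Cyrus and Tariq are ruled out for seat 3.
With clues 1–4, Yusuf is ruled out for seat 3.
So seat 3 is Wendy.

Wendy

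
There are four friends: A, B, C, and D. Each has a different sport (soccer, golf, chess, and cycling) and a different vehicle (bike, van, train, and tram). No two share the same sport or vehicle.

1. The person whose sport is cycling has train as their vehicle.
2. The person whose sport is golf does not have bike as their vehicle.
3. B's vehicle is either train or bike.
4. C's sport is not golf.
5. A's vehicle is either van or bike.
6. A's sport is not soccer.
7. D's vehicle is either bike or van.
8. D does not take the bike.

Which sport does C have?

soccer

With clues 1–4, golf is impossible for C's sport.
With clues 1–7, cycling is impossible for C's sport.
With clues 1–8, chess is impossible for C's sport.
That leaves soccer.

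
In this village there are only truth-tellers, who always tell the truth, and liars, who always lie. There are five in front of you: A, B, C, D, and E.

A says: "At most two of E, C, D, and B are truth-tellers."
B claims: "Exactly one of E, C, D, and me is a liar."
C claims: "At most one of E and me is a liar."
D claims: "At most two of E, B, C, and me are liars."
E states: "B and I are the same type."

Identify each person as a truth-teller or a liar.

Consider A. Suppose A is a truth-teller.
Then no assignment of the remaining roles makes every statement match its speaker's type — contradiction.
So A is a liar.
Consider B. Suppose B is a liar.
Then whichever role E has, E's statement has the wrong truth value — contradiction.
So B is a truth-teller.
Consider C. Suppose C is a liar.
Then no assignment of the remaining roles makes every statement match its speaker's type — contradiction.
So C is a truth-teller.
With that fixed, D's statement is true, so D is a truth-teller.
Consider E. Suppose E is a truth-teller.
Then B's statement comes out false, contradicting B being a truth-teller.
So E is a liar.

A: liar, B: truth-teller, C: truth-teller, D: truth-teller, E: liar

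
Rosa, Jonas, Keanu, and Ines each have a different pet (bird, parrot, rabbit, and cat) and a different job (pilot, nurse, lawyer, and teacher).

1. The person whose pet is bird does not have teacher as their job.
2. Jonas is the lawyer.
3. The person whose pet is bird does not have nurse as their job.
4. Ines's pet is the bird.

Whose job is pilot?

Ines

With clues 1–2, Jonas is impossible for the one with job pilot.
With clues 1–4, Keanu and Rosa are impossible for the one with job pilot.
That leaves Ines.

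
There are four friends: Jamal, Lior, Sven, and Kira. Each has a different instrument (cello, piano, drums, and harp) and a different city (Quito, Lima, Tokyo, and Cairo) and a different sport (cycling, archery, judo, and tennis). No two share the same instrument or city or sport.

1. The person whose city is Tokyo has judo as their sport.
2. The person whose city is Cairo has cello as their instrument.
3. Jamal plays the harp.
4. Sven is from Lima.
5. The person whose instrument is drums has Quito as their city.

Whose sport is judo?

Jamal

With clues 1–4, Sven is impossible for the one with sport judo.
With clues 1–5, Kira and Lior are impossible for the one with sport judo.
That leaves Jamal.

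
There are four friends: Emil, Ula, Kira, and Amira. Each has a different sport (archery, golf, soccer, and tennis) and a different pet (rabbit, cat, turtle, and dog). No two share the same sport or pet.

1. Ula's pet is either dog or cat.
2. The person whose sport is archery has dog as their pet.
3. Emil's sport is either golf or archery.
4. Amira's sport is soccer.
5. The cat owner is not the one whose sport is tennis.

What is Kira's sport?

With clues 1–4, soccer is impossible for Kira's sport.
With clues 1–5, archery and golf are impossible for Kira's sport.
That leaves tennis.

tennis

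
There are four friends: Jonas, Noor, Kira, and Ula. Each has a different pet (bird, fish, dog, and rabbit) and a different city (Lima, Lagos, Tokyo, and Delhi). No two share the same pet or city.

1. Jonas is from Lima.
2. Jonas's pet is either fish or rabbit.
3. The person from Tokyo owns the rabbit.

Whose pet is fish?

Jonas

With clues 1–3, Kira, Noor, and Ula are impossible for the one with pet fish.
That leaves Jonas.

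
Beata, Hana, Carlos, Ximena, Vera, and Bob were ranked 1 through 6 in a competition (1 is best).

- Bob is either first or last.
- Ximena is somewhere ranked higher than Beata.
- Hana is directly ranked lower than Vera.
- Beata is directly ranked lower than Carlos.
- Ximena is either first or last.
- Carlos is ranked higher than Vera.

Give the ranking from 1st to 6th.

From clue 1: Bob is in {1,6}.
From clues 1–5: Ximena → rank 1, Bob → rank 6.
From clues 1–6: Carlos → rank 2, Beata → rank 3, Vera → rank 4, Hana → rank 5.

Ximena, Carlos, Beata, Vera, Hana, Bob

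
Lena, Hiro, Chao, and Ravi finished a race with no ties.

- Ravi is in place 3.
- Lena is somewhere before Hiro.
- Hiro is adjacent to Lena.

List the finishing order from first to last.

From clue 1: Ravi → place 3.
From clues 1–2: Lena is in {1,2}.
From clues 1–3: Lena → place 1, Hiro → place 2, Chao → place 4.

Lena, Hiro, Ravi, Chao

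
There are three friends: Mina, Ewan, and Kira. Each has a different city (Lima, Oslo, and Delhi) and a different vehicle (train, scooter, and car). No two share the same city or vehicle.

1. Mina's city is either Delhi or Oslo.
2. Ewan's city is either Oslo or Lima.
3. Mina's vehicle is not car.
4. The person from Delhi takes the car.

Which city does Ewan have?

With clues 1–2, Delhi is impossible for Ewan's city.
With clues 1–4, Oslo is impossible for Ewan's city.
That leaves Lima.

Lima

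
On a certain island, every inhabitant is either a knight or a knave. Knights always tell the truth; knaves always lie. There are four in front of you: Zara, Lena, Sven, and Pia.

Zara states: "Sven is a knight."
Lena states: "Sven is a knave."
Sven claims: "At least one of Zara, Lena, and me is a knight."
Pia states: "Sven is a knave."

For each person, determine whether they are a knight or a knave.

Zara: knight, Lena: knave, Sven: knight, Pia: knave

Consider Zara. Suppose Zara is a knave.
Then no assignment of the remaining roles makes every statement match its speaker's type — contradiction.
So Zara is a knight.
With that fixed, Sven's statement is true, so Sven is a knight.
With that fixed, Pia's statement is false, so Pia is a knave.
With that fixed, Lena's statement is false, so Lena is a knave.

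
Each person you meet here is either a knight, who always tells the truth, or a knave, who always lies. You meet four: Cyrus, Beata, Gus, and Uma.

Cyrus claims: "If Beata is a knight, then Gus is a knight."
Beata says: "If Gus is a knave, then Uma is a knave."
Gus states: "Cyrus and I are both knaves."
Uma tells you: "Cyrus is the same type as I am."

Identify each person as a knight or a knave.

Cyrus: knight, Beata: knave, Gus: knave, Uma: knight

Consider Cyrus. Suppose Cyrus is a knave.
Then whichever role Gus has, Gus's statement has the wrong truth value — contradiction.
So Cyrus is a knight.
With that fixed, Gus's statement is false, so Gus is a knave.
Consider Beata. Suppose Beata is a knight.
Then Cyrus's statement comes out false, contradicting Cyrus being a knight.
So Beata is a knave.
Consider Uma. Suppose Uma is a knave.
Then Beata's statement comes out true, contradicting Beata being a knave.
So Uma is a knight.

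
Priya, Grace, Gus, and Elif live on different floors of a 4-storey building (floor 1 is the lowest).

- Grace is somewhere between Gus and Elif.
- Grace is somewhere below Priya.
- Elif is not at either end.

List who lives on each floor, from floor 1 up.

Gus, Grace, Elif, Priya

From clue 1: Grace is in {2,3}.
From clues 1–2: Grace → floor 2.
From clues 1–3: Gus → floor 1, Elif → floor 3, Priya → floor 4.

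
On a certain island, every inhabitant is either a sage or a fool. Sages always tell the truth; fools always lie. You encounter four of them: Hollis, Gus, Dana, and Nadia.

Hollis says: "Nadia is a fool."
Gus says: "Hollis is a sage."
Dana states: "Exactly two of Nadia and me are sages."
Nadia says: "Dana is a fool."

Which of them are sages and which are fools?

Consider Hollis. Suppose Hollis is a sage.
Then no assignment of the remaining roles makes every statement match its speaker's type — contradiction.
So Hollis is a fool.
With that fixed, Gus's statement is false, so Gus is a fool.
Consider Dana. Suppose Dana is a sage.
Then no assignment of the remaining roles makes every statement match its speaker's type — contradiction.
So Dana is a fool.
With that fixed, Nadia's statement is true, so Nadia is a sage.

Hollis: fool, Gus: fool, Dana: fool, Nadia: sage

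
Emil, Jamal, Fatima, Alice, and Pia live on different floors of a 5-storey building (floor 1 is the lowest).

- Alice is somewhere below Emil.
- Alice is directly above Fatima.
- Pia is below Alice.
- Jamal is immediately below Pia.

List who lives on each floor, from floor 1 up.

From clue 1: Emil is in {2,3,4,5}.
From clues 1–2: Emil is in {3,4,5}.
From clues 1–3: Emil is in {4,5}.
From clues 1–4: Jamal → floor 1, Pia → floor 2, Fatima → floor 3, Alice → floor 4, Emil → floor 5.

Jamal, Pia, Fatima, Alice, Emil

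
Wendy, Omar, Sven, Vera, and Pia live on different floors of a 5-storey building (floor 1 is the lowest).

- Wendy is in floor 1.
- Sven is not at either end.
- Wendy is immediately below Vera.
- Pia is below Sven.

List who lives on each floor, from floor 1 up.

Wendy, Vera, Pia, Sven, Omar

From clue 1: Wendy → floor 1.
From clues 1–2: Sven is in {2,3,4}.
From clues 1–3: Vera → floor 2.
From clues 1–4: Pia → floor 3, Sven → floor 4, Omar → floor 5.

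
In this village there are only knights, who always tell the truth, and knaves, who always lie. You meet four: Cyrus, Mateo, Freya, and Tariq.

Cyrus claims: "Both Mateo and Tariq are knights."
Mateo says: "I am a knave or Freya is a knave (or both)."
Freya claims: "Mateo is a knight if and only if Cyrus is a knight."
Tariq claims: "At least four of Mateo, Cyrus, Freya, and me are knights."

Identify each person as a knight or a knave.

Cyrus: knave, Mateo: knight, Freya: knave, Tariq: knave

Consider Cyrus. Suppose Cyrus is a knight.
Then no assignment of the remaining roles makes every statement match its speaker's type — contradiction.
So Cyrus is a knave.
With that fixed, Tariq's statement is false, so Tariq is a knave.
Consider Mateo. Suppose Mateo is a knave.
Then Mateo's own statement would have to be false, but it can't be — contradiction.
So Mateo is a knight.
With that fixed, Freya's statement is false, so Freya is a knave.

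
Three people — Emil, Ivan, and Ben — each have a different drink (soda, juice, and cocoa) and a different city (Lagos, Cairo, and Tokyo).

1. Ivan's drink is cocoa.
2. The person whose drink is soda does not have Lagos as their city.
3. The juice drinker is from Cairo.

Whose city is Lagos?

Ivan

With clues 1–3, Ben and Emil are impossible for the one with city Lagos.
That leaves Ivan.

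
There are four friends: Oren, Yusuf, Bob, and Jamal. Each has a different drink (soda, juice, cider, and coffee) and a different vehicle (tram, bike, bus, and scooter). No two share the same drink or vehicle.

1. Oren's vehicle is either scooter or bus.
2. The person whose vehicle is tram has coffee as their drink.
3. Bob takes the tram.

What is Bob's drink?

With clues 1–3, cider, juice, and soda are impossible for Bob's drink.
That leaves coffee.

coffee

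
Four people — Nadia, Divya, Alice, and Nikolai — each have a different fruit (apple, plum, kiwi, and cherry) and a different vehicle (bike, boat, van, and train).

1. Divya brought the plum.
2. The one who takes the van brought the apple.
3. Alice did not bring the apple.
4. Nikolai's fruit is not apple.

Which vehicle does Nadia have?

With clues 1–4, bike, boat, and train are impossible for Nadia's vehicle.
That leaves van.

van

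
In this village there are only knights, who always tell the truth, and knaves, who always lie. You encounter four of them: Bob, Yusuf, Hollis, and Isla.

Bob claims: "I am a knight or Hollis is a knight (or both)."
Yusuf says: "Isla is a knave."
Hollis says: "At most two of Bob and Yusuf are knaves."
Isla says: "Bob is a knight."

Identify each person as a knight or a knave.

Regardless of anyone's role, Hollis's statement is true, so Hollis is a knight.
With that fixed, Bob's statement is true, so Bob is a knight.
With that fixed, Isla's statement is true, so Isla is a knight.
With that fixed, Yusuf's statement is false, so Yusuf is a knave.

Bob: knight, Yusuf: knave, Hollis: knight, Isla: knight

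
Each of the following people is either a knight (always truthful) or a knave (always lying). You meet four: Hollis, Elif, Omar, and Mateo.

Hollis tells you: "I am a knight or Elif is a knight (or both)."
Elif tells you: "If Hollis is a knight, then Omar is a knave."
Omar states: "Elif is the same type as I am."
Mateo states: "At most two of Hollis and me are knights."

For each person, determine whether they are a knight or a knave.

Regardless of anyone's role, Mateo's statement is true, so Mateo is a knight.
Consider Hollis. Suppose Hollis is a knave.
Then no assignment of the remaining roles makes every statement match its speaker's type — contradiction.
So Hollis is a knight.
Consider Elif. Suppose Elif is a knave.
Then whichever role Omar has, Omar's statement has the wrong truth value — contradiction.
So Elif is a knight.
Consider Omar. Suppose Omar is a knight.
Then Elif's statement comes out false, contradicting Elif being a knight.
So Omar is a knave.

Hollis: knight, Elif: knight, Omar: knave, Mateo: knight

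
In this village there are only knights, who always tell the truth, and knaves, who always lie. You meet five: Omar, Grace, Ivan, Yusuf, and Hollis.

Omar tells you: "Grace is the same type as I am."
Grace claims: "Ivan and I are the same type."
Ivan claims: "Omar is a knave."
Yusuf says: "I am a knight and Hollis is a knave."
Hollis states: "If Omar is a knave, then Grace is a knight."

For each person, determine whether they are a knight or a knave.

Omar: knave, Grace: knight, Ivan: knight, Yusuf: knave, Hollis: knight

Consider Omar. Suppose Omar is a knight.
Then no assignment of the remaining roles makes every statement match its speaker's type — contradiction.
So Omar is a knave.
With that fixed, Ivan's statement is true, so Ivan is a knight.
Consider Grace. Suppose Grace is a knave.
Then Omar's statement comes out true, contradicting Omar being a knave.
So Grace is a knight.
With that fixed, Hollis's statement is true, so Hollis is a knight.
With that fixed, Yusuf's statement is false, so Yusuf is a knave.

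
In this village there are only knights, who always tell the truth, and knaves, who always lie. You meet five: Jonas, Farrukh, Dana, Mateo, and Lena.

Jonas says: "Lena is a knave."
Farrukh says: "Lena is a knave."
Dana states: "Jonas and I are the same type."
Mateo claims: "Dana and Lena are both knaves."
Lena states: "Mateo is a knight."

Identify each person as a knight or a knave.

Jonas: knight, Farrukh: knight, Dana: knight, Mateo: knave, Lena: knave

Consider Jonas. Suppose Jonas is a knave.
Then whichever role Dana has, Dana's statement has the wrong truth value — contradiction.
So Jonas is a knight.
Consider Farrukh. Suppose Farrukh is a knave.
Then no assignment of the remaining roles makes every statement match its speaker's type — contradiction.
So Farrukh is a knight.
Consider Dana. Suppose Dana is a knave.
Then no assignment of the remaining roles makes every statement match its speaker's type — contradiction.
So Dana is a knight.
With that fixed, Mateo's statement is false, so Mateo is a knave.
With that fixed, Lena's statement is false, so Lena is a knave.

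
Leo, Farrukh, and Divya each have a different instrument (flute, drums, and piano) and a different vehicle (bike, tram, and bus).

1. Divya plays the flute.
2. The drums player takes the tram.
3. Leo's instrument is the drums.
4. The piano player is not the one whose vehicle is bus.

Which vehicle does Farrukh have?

bike

With clues 1–3, tram is impossible for Farrukh's vehicle.
With clues 1–4, bus is impossible for Farrukh's vehicle.
That leaves bike.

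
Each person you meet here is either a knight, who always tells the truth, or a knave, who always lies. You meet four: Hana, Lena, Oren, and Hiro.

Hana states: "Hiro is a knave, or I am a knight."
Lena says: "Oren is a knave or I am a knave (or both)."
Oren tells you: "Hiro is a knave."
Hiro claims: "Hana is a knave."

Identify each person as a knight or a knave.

Hana: knave, Lena: knight, Oren: knave, Hiro: knight

Consider Hana. Suppose Hana is a knight.
Then no assignment of the remaining roles makes every statement match its speaker's type — contradiction.
So Hana is a knave.
With that fixed, Hiro's statement is true, so Hiro is a knight.
With that fixed, Oren's statement is false, so Oren is a knave.
With that fixed, Lena's statement is true, so Lena is a knight.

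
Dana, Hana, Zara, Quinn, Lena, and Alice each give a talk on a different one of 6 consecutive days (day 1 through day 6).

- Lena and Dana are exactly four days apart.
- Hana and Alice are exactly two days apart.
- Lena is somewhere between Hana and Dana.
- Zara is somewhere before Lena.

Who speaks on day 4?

Alice

With clue 1, Dana and Lena are ruled out for day 4.
With clues 1–3, Hana is ruled out for day 4.
With clues 1–4, Quinn and Zara are ruled out for day 4.
So day 4 is Alice.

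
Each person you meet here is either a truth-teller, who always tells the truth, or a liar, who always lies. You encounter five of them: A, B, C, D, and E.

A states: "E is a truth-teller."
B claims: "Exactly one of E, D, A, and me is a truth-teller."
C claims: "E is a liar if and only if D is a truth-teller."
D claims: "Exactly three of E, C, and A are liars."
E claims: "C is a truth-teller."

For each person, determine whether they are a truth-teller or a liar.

A: truth-teller, B: liar, C: truth-teller, D: liar, E: truth-teller

Consider A. Suppose A is a liar.
Then no assignment of the remaining roles makes every statement match its speaker's type — contradiction.
So A is a truth-teller.
With that fixed, D's statement is false, so D is a liar.
Consider B. Suppose B is a truth-teller.
Then B's own statement would have to be true, but it can't be — contradiction.
So B is a liar.
Consider C. Suppose C is a liar.
Then no assignment of the remaining roles makes every statement match its speaker's type — contradiction.
So C is a truth-teller.
With that fixed, E's statement is true, so E is a truth-teller.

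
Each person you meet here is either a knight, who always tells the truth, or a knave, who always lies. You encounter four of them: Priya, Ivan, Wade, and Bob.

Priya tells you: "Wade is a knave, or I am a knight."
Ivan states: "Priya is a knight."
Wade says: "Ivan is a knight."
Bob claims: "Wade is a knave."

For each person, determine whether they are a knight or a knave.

Consider Priya. Suppose Priya is a knave.
Then no assignment of the remaining roles makes every statement match its speaker's type — contradiction.
So Priya is a knight.
With that fixed, Ivan's statement is true, so Ivan is a knight.
With that fixed, Wade's statement is true, so Wade is a knight.
With that fixed, Bob's statement is false, so Bob is a knave.

Priya: knight, Ivan: knight, Wade: knight, Bob: knave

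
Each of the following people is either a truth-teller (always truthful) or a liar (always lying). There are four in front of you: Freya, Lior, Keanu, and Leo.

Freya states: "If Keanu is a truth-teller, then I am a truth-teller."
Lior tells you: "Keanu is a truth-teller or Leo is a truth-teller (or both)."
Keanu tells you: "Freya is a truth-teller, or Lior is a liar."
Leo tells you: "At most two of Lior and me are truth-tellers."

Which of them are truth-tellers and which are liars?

Regardless of anyone's role, Leo's statement is true, so Leo is a truth-teller.
With that fixed, Lior's statement is true, so Lior is a truth-teller.
Consider Freya. Suppose Freya is a liar.
Then no assignment of the remaining roles makes every statement match its speaker's type — contradiction.
So Freya is a truth-teller.
With that fixed, Keanu's statement is true, so Keanu is a truth-teller.

Freya: truth-teller, Lior: truth-teller, Keanu: truth-teller, Leo: truth-teller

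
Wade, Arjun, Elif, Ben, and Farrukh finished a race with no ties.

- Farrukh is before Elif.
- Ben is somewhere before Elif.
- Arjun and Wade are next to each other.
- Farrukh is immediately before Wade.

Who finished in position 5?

With clue 1, Farrukh is ruled out for place 5.
With clues 1–2, Ben is ruled out for place 5.
With clues 1–4, Arjun and Wade are ruled out for place 5.
So place 5 is Elif.

Elif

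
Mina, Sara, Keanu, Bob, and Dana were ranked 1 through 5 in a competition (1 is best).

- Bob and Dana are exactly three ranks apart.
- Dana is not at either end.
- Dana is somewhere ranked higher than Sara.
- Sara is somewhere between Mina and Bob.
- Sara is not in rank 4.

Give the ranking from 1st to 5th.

From clue 1: Bob is in {1,2,4,5}.
From clues 1–2: Bob is in {1,5}.
From clues 1–4: Dana → rank 2, Bob → rank 5.
From clues 1–5: Mina → rank 1, Sara → rank 3, Keanu → rank 4.

Mina, Dana, Sara, Keanu, Bob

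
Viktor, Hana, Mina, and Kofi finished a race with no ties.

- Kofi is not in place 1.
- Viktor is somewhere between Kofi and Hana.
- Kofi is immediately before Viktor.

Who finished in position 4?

With clues 1–2, Viktor is ruled out for place 4.
With clues 1–3, Kofi and Mina are ruled out for place 4.
So place 4 is Hana.

Hana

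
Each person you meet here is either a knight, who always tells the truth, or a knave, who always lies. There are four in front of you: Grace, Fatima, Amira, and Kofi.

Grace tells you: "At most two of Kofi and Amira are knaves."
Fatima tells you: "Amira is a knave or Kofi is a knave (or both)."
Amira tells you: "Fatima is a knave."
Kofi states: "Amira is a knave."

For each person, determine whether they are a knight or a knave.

Grace: knight, Fatima: knight, Amira: knave, Kofi: knight

Regardless of anyone's role, Grace's statement is true, so Grace is a knight.
Consider Fatima. Suppose Fatima is a knave.
Then no assignment of the remaining roles makes every statement match its speaker's type — contradiction.
So Fatima is a knight.
With that fixed, Amira's statement is false, so Amira is a knave.
With that fixed, Kofi's statement is true, so Kofi is a knight.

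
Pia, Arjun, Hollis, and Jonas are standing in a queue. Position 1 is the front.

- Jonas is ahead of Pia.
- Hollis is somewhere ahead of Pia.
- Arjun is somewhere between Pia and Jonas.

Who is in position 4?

Pia

With clue 1, Jonas is ruled out for position 4.
With clues 1–2, Hollis is ruled out for position 4.
With clues 1–3, Arjun is ruled out for position 4.
So position 4 is Pia.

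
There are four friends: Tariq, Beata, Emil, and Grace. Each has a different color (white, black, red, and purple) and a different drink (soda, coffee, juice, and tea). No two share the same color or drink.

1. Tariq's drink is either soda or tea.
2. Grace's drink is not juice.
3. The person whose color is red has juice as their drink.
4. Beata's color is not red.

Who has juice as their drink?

Emil

Clue 1 rules out Tariq for the one with drink juice.
With clues 1–2, Grace is impossible for the one with drink juice.
With clues 1–4, Beata is impossible for the one with drink juice.
That leaves Emil.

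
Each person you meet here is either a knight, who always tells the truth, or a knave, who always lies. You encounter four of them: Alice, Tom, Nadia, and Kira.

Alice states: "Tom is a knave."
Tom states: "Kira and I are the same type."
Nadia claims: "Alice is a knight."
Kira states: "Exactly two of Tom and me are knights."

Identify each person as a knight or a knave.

Consider Alice. Suppose Alice is a knight.
Then no assignment of the remaining roles makes every statement match its speaker's type — contradiction.
So Alice is a knave.
With that fixed, Nadia's statement is false, so Nadia is a knave.
Consider Tom. Suppose Tom is a knave.
Then Alice's statement comes out true, contradicting Alice being a knave.
So Tom is a knight.
Consider Kira. Suppose Kira is a knave.
Then Tom's statement comes out false, contradicting Tom being a knight.
So Kira is a knight.

Alice: knave, Tom: knight, Nadia: knave, Kira: knight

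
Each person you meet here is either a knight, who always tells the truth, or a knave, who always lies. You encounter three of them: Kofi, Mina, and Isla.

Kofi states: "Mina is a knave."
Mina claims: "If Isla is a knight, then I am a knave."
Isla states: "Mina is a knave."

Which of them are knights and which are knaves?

Consider Kofi. Suppose Kofi is a knight.
Then no assignment of the remaining roles makes every statement match its speaker's type — contradiction.
So Kofi is a knave.
Consider Mina. Suppose Mina is a knave.
Then Kofi's statement comes out true, contradicting Kofi being a knave.
So Mina is a knight.
With that fixed, Isla's statement is false, so Isla is a knave.

Kofi: knave, Mina: knight, Isla: knave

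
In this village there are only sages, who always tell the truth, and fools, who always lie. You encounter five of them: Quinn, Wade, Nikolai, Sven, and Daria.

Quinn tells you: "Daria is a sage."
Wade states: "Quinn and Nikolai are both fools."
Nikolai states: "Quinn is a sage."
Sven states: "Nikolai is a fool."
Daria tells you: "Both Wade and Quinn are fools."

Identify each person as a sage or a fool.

Quinn: fool, Wade: sage, Nikolai: fool, Sven: sage, Daria: fool

Consider Quinn. Suppose Quinn is a sage.
Then no assignment of the remaining roles makes every statement match its speaker's type — contradiction.
So Quinn is a fool.
With that fixed, Nikolai's statement is false, so Nikolai is a fool.
With that fixed, Sven's statement is true, so Sven is a sage.
With that fixed, Wade's statement is true, so Wade is a sage.
With that fixed, Daria's statement is false, so Daria is a fool.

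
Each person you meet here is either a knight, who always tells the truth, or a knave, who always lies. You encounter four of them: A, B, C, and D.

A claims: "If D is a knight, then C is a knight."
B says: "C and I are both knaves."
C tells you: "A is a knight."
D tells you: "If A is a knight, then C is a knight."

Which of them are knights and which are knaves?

A: knight, B: knave, C: knight, D: knight

Consider A. Suppose A is a knave.
Then no assignment of the remaining roles makes every statement match its speaker's type — contradiction.
So A is a knight.
With that fixed, C's statement is true, so C is a knight.
With that fixed, D's statement is true, so D is a knight.
With that fixed, B's statement is false, so B is a knave.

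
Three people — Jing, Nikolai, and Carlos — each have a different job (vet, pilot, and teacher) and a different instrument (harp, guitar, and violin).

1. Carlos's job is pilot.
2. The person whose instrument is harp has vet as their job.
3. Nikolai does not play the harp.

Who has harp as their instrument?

Jing

With clues 1–2, Carlos is impossible for the one with instrument harp.
With clues 1–3, Nikolai is impossible for the one with instrument harp.
That leaves Jing.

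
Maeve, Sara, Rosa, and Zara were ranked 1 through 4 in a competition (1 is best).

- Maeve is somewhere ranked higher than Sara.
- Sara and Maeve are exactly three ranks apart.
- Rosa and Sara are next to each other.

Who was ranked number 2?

Zara

With clues 1–2, Maeve and Sara are ruled out for rank 2.
With clues 1–3, Rosa is ruled out for rank 2.
So rank 2 is Zara.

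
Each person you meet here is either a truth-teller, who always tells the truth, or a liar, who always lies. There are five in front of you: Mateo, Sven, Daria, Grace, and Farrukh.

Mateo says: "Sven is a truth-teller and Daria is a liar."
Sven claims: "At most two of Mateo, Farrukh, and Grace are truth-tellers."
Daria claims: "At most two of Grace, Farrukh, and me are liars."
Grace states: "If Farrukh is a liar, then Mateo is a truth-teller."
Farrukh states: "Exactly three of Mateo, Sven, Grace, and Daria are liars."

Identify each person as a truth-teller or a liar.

Consider Mateo. Suppose Mateo is a truth-teller.
Then no assignment of the remaining roles makes every statement match its speaker's type — contradiction.
So Mateo is a liar.
With that fixed, Sven's statement is true, so Sven is a truth-teller.
Consider Daria. Suppose Daria is a liar.
Then Mateo's statement comes out true, contradicting Mateo being a liar.
So Daria is a truth-teller.
With that fixed, Farrukh's statement is false, so Farrukh is a liar.
With that fixed, Grace's statement is false, so Grace is a liar.

Mateo: liar, Sven: truth-teller, Daria: truth-teller, Grace: liar, Farrukh: liar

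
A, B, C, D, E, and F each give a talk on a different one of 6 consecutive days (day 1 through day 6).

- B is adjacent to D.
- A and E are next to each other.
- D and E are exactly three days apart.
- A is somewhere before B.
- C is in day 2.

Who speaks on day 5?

With clues 1–4, A and E are ruled out for day 5.
With clues 1–5, C, D, and F are ruled out for day 5.
So day 5 is B.

B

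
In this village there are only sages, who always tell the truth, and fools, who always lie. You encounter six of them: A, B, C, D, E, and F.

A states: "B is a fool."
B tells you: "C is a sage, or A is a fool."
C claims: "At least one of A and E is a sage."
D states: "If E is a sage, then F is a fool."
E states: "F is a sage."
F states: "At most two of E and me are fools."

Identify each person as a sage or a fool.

A: fool, B: sage, C: sage, D: fool, E: sage, F: sage

Regardless of anyone's role, F's statement is true, so F is a sage.
With that fixed, E's statement is true, so E is a sage.
With that fixed, C's statement is true, so C is a sage.
With that fixed, D's statement is false, so D is a fool.
With that fixed, B's statement is true, so B is a sage.
With that fixed, A's statement is false, so A is a fool.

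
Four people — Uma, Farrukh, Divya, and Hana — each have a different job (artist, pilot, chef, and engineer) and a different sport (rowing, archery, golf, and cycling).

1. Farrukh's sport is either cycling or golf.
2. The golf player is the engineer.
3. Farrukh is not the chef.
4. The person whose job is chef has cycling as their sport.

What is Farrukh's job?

engineer

With clues 1–3, chef is impossible for Farrukh's job.
With clues 1–4, artist and pilot are impossible for Farrukh's job.
That leaves engineer.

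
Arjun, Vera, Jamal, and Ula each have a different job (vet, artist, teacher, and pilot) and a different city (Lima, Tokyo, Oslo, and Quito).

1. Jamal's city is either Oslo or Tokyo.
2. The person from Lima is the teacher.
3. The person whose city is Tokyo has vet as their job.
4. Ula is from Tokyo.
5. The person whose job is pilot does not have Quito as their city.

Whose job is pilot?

Jamal

With clues 1–4, Ula is impossible for the one with job pilot.
With clues 1–5, Arjun and Vera are impossible for the one with job pilot.
That leaves Jamal.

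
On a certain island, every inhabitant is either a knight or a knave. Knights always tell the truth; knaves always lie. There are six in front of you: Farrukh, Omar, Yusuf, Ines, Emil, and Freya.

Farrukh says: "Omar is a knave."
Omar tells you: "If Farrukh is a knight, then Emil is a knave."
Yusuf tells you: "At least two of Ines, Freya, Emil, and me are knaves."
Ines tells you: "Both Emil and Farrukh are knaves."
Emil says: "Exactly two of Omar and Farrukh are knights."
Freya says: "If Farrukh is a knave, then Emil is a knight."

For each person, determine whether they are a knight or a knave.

Consider Farrukh. Suppose Farrukh is a knight.
Then no assignment of the remaining roles makes every statement match its speaker's type — contradiction.
So Farrukh is a knave.
With that fixed, Omar's statement is true, so Omar is a knight.
With that fixed, Emil's statement is false, so Emil is a knave.
With that fixed, Freya's statement is false, so Freya is a knave.
With that fixed, Yusuf's statement is true, so Yusuf is a knight.
With that fixed, Ines's statement is true, so Ines is a knight.

Farrukh: knave, Omar: knight, Yusuf: knight, Ines: knight, Emil: knave, Freya: knave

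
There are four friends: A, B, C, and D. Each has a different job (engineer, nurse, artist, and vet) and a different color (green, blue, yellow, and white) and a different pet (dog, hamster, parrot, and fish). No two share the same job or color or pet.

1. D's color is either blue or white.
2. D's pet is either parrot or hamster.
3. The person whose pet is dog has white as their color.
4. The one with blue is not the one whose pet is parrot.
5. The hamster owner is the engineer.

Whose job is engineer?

D

With clues 1–5, A, B, and C are impossible for the one with job engineer.
That leaves D.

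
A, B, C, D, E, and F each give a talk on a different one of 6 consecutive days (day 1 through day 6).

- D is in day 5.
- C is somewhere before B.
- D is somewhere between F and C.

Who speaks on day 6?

With clue 1, D is ruled out for day 6.
With clues 1–2, C is ruled out for day 6.
With clues 1–3, A, B, and E are ruled out for day 6.
So day 6 is F.

F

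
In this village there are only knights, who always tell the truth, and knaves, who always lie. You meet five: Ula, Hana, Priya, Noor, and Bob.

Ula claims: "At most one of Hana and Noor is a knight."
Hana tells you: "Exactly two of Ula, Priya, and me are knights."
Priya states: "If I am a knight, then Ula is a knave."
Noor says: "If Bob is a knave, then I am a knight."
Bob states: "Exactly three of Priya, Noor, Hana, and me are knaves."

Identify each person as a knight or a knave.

Consider Ula. Suppose Ula is a knight.
Then whichever role Priya has, Priya's statement has the wrong truth value — contradiction.
So Ula is a knave.
With that fixed, Priya's statement is true, so Priya is a knight.
Consider Hana. Suppose Hana is a knave.
Then Ula's statement comes out true, contradicting Ula being a knave.
So Hana is a knight.
With that fixed, Bob's statement is false, so Bob is a knave.
Consider Noor. Suppose Noor is a knave.
Then Ula's statement comes out true, contradicting Ula being a knave.
So Noor is a knight.

Ula: knave, Hana: knight, Priya: knight, Noor: knight, Bob: knave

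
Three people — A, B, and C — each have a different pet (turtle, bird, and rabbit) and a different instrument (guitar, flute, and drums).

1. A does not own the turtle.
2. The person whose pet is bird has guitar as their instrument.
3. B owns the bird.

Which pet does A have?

rabbit

Clue 1 rules out turtle for A's pet.
With clues 1–3, bird is impossible for A's pet.
That leaves rabbit.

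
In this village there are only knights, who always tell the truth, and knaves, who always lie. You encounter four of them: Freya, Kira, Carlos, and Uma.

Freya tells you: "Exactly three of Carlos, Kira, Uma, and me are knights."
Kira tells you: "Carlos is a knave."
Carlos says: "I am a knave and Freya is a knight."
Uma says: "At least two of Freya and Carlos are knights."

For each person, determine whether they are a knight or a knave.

Freya: knave, Kira: knight, Carlos: knave, Uma: knave

Consider Freya. Suppose Freya is a knight.
Then whichever role Carlos has, Carlos's statement has the wrong truth value — contradiction.
So Freya is a knave.
With that fixed, Carlos's statement is false, so Carlos is a knave.
With that fixed, Uma's statement is false, so Uma is a knave.
With that fixed, Kira's statement is true, so Kira is a knight.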